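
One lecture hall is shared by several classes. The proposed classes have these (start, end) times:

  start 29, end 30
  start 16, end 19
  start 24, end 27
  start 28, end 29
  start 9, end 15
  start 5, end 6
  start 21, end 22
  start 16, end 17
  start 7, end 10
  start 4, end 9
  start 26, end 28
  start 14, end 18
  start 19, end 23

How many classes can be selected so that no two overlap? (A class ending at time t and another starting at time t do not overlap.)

Greedy by earliest finish: after sorting by end time, pick each interval compatible with the last pick.
Sorted by end: (5,6)  (4,9)  (7,10)  (9,15)  (16,17)  (14,18)  (16,19)  (21,22)  (19,23)  (24,27)  (26,28)  (28,29)  (29,30)
take (5,6); take (7,10); take (16,17); skip (14,18); skip (16,19); take (21,22); take (24,27); take (28,29); take (29,30).
Selected 7 classes.

7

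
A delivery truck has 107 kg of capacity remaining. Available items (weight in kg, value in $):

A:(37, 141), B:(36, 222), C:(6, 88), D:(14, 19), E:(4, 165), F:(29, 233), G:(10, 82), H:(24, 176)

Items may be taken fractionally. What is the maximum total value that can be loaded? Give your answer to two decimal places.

Ratios (sorted): E 41.25, C 14.67, G 8.20, F 8.03, H 7.33, B 6.17, A 3.81, D 1.36
take E (4 @ 165); take C (6 @ 88); take G (10 @ 82); take F (29 @ 233); take H (24 @ 176); take 34/36 of B → 209.67. Capacity used 107/107.
Total value = 953.67

953.67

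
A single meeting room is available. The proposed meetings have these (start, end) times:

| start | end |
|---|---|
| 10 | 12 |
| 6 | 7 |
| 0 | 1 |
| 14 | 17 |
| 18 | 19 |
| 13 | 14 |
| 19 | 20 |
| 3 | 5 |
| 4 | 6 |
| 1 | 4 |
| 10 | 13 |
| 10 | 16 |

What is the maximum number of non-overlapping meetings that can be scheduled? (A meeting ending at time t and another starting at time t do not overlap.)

Order by finish time; keep every interval that doesn't clash with the previous kept one.
By end time: (0,1), (1,4), (3,5), (4,6), (6,7), (10,12), (10,13), (13,14), (10,16), (14,17), (18,19), (19,20).
Pick (0,1); next start ≥ 1 → (1,4); next start ≥ 4 → (4,6); next start ≥ 6 → (6,7); next start ≥ 7 → (10,12); next start ≥ 12 → (13,14); next start ≥ 14 → (14,17); next start ≥ 17 → (18,19); next start ≥ 19 → (19,20).
Selected 9 meetings.

9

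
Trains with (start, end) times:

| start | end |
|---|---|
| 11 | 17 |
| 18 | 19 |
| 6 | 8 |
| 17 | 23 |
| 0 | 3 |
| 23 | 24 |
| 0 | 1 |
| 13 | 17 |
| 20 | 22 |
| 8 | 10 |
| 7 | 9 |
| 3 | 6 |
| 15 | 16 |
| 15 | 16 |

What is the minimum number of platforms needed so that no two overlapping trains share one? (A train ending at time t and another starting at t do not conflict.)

4

Count concurrent intervals with a sweep; the peak is the room count.
starts: [0, 0, 3, 6, 7, 8, 11, 13, 15, 15, 17, 18, 20, 23]
ends:   [1, 3, 6, 8, 9, 10, 16, 16, 17, 17, 19, 22, 23, 24]
s0→1 s0→2 e1→1 e3→0 s3→1 e6→0 s6→1 s7→2 e8→1 s8→2 e9→1 e10→0 s11→1 s13→2 s15→3 s15→4  — peak 4.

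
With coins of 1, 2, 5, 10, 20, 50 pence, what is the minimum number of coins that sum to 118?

6

Greedy: take as many of the largest coin as possible, then repeat with the remainder.
118 − 2×50→18 − 1×10→8 − 1×5→3 − 1×2→1 − 1×1→0
Total coins = 2 + 1 + 1 + 1 + 1 = 6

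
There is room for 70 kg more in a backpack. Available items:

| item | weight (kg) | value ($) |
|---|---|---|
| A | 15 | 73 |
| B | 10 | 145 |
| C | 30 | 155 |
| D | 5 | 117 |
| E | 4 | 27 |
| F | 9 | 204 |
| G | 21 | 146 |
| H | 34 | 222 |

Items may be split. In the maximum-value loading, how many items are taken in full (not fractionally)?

Ratios (sorted): D 23.40, F 22.67, B 14.50, G 6.95, E 6.75, H 6.53, C 5.17, A 4.87
take D (5 @ 117); take F (9 @ 204); take B (10 @ 145); take G (21 @ 146); take E (4 @ 27); take 21/34 of H → 137.12. Capacity used 70/70.
5 item(s) taken whole; one partial (take 21/34 of H).

5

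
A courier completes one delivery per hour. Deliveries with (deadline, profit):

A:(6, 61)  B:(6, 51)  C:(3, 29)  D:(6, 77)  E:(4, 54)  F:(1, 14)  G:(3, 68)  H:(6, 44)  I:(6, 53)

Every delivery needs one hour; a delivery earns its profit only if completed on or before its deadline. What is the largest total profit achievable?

Take jobs in profit order; each goes to the latest open slot no later than its deadline.
Profit order: D=77 G=68 A=61 E=54 I=53 B=51 H=44 C=29 F=14
Assign: D→slot 6, G→slot 3, A→slot 5, E→slot 4, I→slot 2, B→slot 1, H skipped, C skipped, F skipped.
Slots: [1:B] [2:I] [3:G] [4:E] [5:A] [6:D]
Profit = 51 + 53 + 68 + 54 + 61 + 77 = 364

364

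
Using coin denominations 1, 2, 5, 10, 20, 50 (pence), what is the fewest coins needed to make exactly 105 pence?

Use the largest denomination that fits, subtract, and repeat.
105 − 2×50→5 − 1×5→0
Total coins = 2 + 1 = 3

3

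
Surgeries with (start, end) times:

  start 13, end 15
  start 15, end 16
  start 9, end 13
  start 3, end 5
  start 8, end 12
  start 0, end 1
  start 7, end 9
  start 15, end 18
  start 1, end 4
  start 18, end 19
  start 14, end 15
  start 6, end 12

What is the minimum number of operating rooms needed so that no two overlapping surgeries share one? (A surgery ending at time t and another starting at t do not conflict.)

starts: [0, 1, 3, 6, 7, 8, 9, 13, 14, 15, 15, 18]
ends:   [1, 4, 5, 9, 12, 12, 13, 15, 15, 16, 18, 19]
s0→1 e1→0 s1→1 s3→2 e4→1 e5→0 s6→1 s7→2 s8→3  — peak 3.

3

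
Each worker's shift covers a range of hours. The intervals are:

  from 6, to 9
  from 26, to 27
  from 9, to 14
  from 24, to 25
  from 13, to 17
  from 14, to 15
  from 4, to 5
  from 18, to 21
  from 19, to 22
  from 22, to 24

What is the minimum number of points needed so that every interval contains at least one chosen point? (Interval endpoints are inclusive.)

6

Sort by right endpoint; whenever an interval is uncovered, place a point at its right end.
Sorted: [4,5] [6,9] [9,14] [14,15] [13,17] [18,21] [19,22] [22,24] [24,25] [26,27]
{[4,5]} hit by 5; {[6,9],[9,14]} hit by 9; {[14,15],[13,17]} hit by 15; {[18,21],[19,22]} hit by 21; {[22,24],[24,25]} hit by 24; {[26,27]} hit by 27.
Points: 5, 9, 15, 21, 24, 27 (6 total).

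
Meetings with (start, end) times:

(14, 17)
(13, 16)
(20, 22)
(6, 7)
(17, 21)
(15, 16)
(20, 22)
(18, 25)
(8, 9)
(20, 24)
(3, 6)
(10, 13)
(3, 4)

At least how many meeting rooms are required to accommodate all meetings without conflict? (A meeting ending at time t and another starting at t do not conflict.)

5

Events (time:±→running): 3:+→1 3:+→2 4:-→1 6:-→0 6:+→1 7:-→0 8:+→1 9:-→0 10:+→1 13:-→0 13:+→1 14:+→2 15:+→3 16:-→2 16:-→1 17:-→0 17:+→1 18:+→2 20:+→3 20:+→4 20:+→5 … peak 5.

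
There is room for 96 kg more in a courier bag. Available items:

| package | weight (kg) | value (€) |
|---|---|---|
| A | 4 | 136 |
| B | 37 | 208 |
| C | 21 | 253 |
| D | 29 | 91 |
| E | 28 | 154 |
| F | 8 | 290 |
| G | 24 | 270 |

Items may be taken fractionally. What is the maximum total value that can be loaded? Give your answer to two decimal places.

Greedy by value/weight ratio, highest first.
Order: F (290/8=36.25) > A (136/4=34.00) > C (253/21=12.05) > G (270/24=11.25) > B (208/37=5.62) > E (154/28=5.50) > D (91/29=3.14)
Fill: take F (8 @ 290) → take A (4 @ 136) → take C (21 @ 253) → take G (24 @ 270) → take B (37 @ 208) → take 2/28 of E → 11.00; 96/96 used.
Total value = 1168.00

1168.00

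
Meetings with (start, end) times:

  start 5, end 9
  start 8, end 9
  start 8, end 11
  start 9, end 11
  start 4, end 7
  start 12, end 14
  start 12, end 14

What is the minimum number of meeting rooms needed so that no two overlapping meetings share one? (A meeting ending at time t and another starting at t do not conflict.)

3

Count concurrent intervals with a sweep; the peak is the room count.
Events (time:±→running): 4:+→1 5:+→2 7:-→1 8:+→2 8:+→3 … peak 3.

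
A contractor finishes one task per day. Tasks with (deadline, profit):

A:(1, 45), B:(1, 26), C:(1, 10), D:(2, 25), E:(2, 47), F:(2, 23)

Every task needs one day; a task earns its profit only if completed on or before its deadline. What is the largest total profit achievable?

Profit order: E=47 A=45 B=26 D=25 F=23 C=10
Assign: E→slot 2, A→slot 1, B skipped, D skipped, F skipped, C skipped.
Slots: [1:A] [2:E]
Profit = 45 + 47 = 92

92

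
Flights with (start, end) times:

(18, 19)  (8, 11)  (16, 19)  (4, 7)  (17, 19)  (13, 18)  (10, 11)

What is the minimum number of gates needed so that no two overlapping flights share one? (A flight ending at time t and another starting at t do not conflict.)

3

starts: [4, 8, 10, 13, 16, 17, 18]
ends:   [7, 11, 11, 18, 19, 19, 19]
s4→1 e7→0 s8→1 s10→2 e11→1 e11→0 s13→1 s16→2 s17→3  — peak 3.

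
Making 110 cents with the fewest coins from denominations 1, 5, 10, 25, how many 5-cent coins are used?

110 − 4×25→10 − 1×10→0
Count of 5: 0

0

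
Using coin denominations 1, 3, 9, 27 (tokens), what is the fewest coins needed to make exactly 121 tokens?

7

Greedy: take as many of the largest coin as possible, then repeat with the remainder.
121 = 4×27 + 1×9 + 1×3 + 1×1
Total coins = 4 + 1 + 1 + 1 = 7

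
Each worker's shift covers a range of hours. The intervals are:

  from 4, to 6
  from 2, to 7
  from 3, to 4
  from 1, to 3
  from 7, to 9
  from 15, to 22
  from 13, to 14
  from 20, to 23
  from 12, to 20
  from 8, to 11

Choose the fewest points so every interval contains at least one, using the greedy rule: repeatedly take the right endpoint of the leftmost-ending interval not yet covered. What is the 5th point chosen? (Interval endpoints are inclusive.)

22

Sorted: [1,3] [3,4] [4,6] [2,7] [7,9] [8,11] [13,14] [12,20] [15,22] [20,23]
{[1,3],[3,4]} hit by 3; {[4,6],[2,7]} hit by 6; {[7,9],[8,11]} hit by 9; {[13,14],[12,20]} hit by 14; {[15,22],[20,23]} hit by 22.
Points: 3, 6, 9, 14, 22 (5 total).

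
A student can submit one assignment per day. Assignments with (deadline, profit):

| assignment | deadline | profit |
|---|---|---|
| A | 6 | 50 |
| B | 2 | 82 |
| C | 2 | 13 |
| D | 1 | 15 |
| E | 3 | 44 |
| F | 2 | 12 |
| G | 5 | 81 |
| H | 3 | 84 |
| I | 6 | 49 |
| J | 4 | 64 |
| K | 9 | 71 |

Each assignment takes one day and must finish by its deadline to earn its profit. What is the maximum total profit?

Profit order: H=84 B=82 G=81 K=71 J=64 A=50 I=49 E=44 D=15 C=13 F=12
Assign: H→slot 3, B→slot 2, G→slot 5, K→slot 9, J→slot 4, A→slot 6, I→slot 1, E skipped, D skipped, C skipped, F skipped.
Slots: [1:I] [2:B] [3:H] [4:J] [5:G] [6:A] [9:K]
Profit = 49 + 82 + 84 + 64 + 81 + 50 + 71 = 481

481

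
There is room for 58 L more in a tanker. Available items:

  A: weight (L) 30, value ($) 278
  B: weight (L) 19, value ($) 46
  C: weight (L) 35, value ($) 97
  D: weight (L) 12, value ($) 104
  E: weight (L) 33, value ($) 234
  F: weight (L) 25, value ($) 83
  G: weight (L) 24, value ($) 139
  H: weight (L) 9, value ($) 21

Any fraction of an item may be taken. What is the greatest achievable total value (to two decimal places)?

495.45

Greedy by value/weight ratio, highest first.
Ratios (sorted): A 9.27, D 8.67, E 7.09, G 5.79, F 3.32, C 2.77, B 2.42, H 2.33
take A (30 @ 278); take D (12 @ 104); take 16/33 of E → 113.45. Capacity used 58/58.
Total value = 495.45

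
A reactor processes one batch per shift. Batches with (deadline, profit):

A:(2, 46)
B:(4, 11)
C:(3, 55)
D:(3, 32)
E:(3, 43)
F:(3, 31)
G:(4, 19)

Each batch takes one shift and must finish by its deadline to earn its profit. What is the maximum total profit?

Sort by profit descending; place each in the latest free slot ≤ its deadline.
By profit: C(d3,55), A(d2,46), E(d3,43), D(d3,32), F(d3,31), G(d4,19), B(d4,11)
C→slot 3; A→slot 2; E→slot 1; D skipped; F skipped; G→slot 4; B skipped.
Profit = 43 + 46 + 55 + 19 = 163

163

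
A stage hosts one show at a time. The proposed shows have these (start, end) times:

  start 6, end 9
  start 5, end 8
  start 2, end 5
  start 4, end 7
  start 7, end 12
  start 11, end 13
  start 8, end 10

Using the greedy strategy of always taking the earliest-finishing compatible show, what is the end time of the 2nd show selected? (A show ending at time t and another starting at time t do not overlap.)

By end time: (2,5), (4,7), (5,8), (6,9), (8,10), (7,12), (11,13).
Pick (2,5); next start ≥ 5 → (5,8); next start ≥ 8 → (8,10); next start ≥ 10 → (11,13).
Selected: (2,5) (5,8) (8,10) (11,13)

8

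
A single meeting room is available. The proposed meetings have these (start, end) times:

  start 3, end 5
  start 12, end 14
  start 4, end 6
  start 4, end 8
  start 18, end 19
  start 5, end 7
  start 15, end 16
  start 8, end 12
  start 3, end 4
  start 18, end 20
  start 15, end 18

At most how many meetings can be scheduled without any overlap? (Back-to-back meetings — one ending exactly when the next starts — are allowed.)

By end time: (3,4), (3,5), (4,6), (5,7), (4,8), (8,12), (12,14), (15,16), (15,18), (18,19), (18,20).
Pick (3,4); next start ≥ 4 → (4,6); next start ≥ 6 → (8,12); next start ≥ 12 → (12,14); next start ≥ 14 → (15,16); next start ≥ 16 → (18,19).
Selected 6 meetings.

6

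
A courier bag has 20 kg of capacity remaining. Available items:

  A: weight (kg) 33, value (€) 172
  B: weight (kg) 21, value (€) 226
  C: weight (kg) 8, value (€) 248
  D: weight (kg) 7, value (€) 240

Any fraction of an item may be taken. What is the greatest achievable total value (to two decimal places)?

Order: D (240/7=34.29) > C (248/8=31.00) > B (226/21=10.76) > A (172/33=5.21)
Fill: take D (7 @ 240) → take C (8 @ 248) → take 5/21 of B → 53.81; 20/20 used.
Total value = 541.81

541.81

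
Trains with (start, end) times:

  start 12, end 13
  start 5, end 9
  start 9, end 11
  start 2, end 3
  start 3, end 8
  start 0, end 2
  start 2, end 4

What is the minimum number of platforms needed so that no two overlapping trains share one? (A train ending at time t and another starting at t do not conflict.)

Count concurrent intervals with a sweep; the peak is the room count.
Events (time:±→running): 0:+→1 2:-→0 2:+→1 2:+→2 … peak 2.

2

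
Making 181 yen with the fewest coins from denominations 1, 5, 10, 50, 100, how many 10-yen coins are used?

3

181 = 1×100 + 1×50 + 3×10 + 1×1
Count of 10: 3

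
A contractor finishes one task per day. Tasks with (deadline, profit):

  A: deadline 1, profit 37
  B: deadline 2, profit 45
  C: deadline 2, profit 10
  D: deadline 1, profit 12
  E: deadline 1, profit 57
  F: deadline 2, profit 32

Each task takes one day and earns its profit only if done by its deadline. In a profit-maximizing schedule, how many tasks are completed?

By profit: E(d1,57), B(d2,45), A(d1,37), F(d2,32), D(d1,12), C(d2,10)
E→slot 1; B→slot 2; A skipped; F skipped; D skipped; C skipped.
2 of 6 scheduled.

2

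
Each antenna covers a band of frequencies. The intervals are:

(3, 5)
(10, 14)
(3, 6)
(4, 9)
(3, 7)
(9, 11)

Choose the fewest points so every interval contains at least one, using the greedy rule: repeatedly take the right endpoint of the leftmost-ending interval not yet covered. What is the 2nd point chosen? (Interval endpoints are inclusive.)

Process intervals by earliest right end; each time one isn't hit yet, stab at its right endpoint.
By right end: [3,5]  [3,6]  [3,7]  [4,9]  [9,11]  [10,14]
[3,5] uncovered → point at 5; [9,11] uncovered → point at 11.
Points: 5, 11 (2 total).

11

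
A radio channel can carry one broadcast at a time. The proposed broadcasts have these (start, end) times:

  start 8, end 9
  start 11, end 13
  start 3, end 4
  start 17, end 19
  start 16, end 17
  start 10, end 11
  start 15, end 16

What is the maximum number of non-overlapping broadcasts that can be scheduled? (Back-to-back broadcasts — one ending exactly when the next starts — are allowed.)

Greedy by earliest finish: after sorting by end time, pick each interval compatible with the last pick.
Sorted by end: (3,4)  (8,9)  (10,11)  (11,13)  (15,16)  (16,17)  (17,19)
take (3,4); take (8,9); take (10,11); take (11,13); take (15,16); take (16,17); take (17,19).
Selected 7 broadcasts.

7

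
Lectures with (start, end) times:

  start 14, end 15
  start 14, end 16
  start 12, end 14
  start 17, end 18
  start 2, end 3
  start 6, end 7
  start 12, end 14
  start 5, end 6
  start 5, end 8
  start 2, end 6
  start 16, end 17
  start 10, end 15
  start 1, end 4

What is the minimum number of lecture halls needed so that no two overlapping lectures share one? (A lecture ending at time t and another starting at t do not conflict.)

Count concurrent intervals with a sweep; the peak is the room count.
starts: [1, 2, 2, 5, 5, 6, 10, 12, 12, 14, 14, 16, 17]
ends:   [3, 4, 6, 6, 7, 8, 14, 14, 15, 15, 16, 17, 18]
s1→1 s2→2 s2→3  — peak 3.

3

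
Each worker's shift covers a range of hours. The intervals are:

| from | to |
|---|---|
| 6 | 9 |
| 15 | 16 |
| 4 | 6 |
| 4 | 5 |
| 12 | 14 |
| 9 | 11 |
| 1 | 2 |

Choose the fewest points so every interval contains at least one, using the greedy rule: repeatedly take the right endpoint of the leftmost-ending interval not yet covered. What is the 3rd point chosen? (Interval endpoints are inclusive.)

Sorted: [1,2] [4,5] [4,6] [6,9] [9,11] [12,14] [15,16]
{[1,2]} hit by 2; {[4,5],[4,6]} hit by 5; {[6,9],[9,11]} hit by 9; {[12,14]} hit by 14; {[15,16]} hit by 16.
Points: 2, 5, 9, 14, 16 (5 total).

9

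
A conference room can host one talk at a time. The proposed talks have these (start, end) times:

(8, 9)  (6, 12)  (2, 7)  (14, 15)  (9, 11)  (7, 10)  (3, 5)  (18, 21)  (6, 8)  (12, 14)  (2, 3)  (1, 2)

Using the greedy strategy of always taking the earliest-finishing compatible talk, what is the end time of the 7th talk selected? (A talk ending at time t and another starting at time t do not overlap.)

14

Sorted by end: (1,2)  (2,3)  (3,5)  (2,7)  (6,8)  (8,9)  (7,10)  (9,11)  (6,12)  (12,14)  (14,15)  (18,21)
take (1,2); take (2,3); take (3,5); take (6,8); take (8,9); skip (7,10); take (9,11); take (12,14); take (14,15); take (18,21).
Selected: (1,2) (2,3) (3,5) (6,8) (8,9) (9,11) (12,14) (14,15) (18,21)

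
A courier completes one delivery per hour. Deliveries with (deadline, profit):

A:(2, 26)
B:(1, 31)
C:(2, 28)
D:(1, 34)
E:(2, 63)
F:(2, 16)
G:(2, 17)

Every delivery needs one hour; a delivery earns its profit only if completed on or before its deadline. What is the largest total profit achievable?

Sort by profit descending; place each in the latest free slot ≤ its deadline.
Profit order: E=63 D=34 B=31 C=28 A=26 G=17 F=16
Assign: E→slot 2, D→slot 1, B skipped, C skipped, A skipped, G skipped, F skipped.
Slots: [1:D] [2:E]
Profit = 34 + 63 = 97

97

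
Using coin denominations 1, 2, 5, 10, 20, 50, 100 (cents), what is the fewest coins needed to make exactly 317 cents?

6

317 − 3×100→17 − 1×10→7 − 1×5→2 − 1×2→0
Total coins = 3 + 1 + 1 + 1 = 6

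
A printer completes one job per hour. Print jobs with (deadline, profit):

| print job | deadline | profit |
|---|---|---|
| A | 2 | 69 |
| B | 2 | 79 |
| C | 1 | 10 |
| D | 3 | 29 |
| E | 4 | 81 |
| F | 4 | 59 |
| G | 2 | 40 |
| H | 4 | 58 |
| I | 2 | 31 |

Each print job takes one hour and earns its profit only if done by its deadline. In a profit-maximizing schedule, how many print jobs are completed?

4

By profit: E(d4,81), B(d2,79), A(d2,69), F(d4,59), H(d4,58), G(d2,40), I(d2,31), D(d3,29), C(d1,10)
E→slot 4; B→slot 2; A→slot 1; F→slot 3; H skipped; G skipped; I skipped; D skipped; C skipped.
4 of 9 scheduled.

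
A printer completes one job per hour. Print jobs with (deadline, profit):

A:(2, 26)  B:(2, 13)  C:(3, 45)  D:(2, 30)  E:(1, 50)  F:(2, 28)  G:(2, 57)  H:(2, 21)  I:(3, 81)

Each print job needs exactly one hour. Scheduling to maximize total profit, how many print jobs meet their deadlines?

Take jobs in profit order; each goes to the latest open slot no later than its deadline.
By profit: I(d3,81), G(d2,57), E(d1,50), C(d3,45), D(d2,30), F(d2,28), A(d2,26), H(d2,21), B(d2,13)
I→slot 3; G→slot 2; E→slot 1; C skipped; D skipped; F skipped; A skipped; H skipped; B skipped.
3 of 9 scheduled.

3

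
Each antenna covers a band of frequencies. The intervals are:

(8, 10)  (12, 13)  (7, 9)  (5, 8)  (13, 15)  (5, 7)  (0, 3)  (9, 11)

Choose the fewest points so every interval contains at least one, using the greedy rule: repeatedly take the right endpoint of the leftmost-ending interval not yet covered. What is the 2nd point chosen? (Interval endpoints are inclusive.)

Sort by right endpoint; whenever an interval is uncovered, place a point at its right end.
By right end: [0,3]  [5,7]  [5,8]  [7,9]  [8,10]  [9,11]  [12,13]  [13,15]
[0,3] uncovered → point at 3; [5,7] uncovered → point at 7; [8,10] uncovered → point at 10; [12,13] uncovered → point at 13.
Points: 3, 7, 10, 13 (4 total).

7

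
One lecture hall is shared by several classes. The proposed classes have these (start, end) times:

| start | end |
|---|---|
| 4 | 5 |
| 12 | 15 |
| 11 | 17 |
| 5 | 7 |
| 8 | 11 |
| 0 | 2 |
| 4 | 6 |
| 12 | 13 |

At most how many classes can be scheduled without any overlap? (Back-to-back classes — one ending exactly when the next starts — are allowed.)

Sort by end time and greedily take each interval whose start is ≥ the last chosen end.
Sorted by end: (0,2)  (4,5)  (4,6)  (5,7)  (8,11)  (12,13)  (12,15)  (11,17)
take (0,2); take (4,5); take (5,7); take (8,11); take (12,13).
Selected 5 classes.

5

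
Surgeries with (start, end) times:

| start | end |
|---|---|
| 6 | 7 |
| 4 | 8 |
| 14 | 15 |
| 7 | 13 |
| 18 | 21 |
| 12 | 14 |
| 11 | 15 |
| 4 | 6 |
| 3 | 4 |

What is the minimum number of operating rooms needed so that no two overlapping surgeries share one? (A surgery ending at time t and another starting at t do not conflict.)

3

starts: [3, 4, 4, 6, 7, 11, 12, 14, 18]
ends:   [4, 6, 7, 8, 13, 14, 15, 15, 21]
s3→1 e4→0 s4→1 s4→2 e6→1 s6→2 e7→1 s7→2 e8→1 s11→2 s12→3  — peak 3.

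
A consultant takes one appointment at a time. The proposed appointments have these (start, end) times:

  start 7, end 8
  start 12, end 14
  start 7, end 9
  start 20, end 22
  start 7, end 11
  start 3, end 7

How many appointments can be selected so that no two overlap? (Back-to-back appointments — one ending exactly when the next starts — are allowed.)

Sort by end time and greedily take each interval whose start is ≥ the last chosen end.
Sorted by end: (3,7)  (7,8)  (7,9)  (7,11)  (12,14)  (20,22)
take (3,7); take (7,8); skip (7,11); take (12,14); take (20,22).
Selected 4 appointments.

4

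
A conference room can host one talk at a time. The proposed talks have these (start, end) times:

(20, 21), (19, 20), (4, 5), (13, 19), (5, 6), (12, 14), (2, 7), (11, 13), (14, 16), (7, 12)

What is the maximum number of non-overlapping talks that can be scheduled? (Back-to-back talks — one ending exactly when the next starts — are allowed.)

Greedy by earliest finish: after sorting by end time, pick each interval compatible with the last pick.
By end time: (4,5), (5,6), (2,7), (7,12), (11,13), (12,14), (14,16), (13,19), (19,20), (20,21).
Pick (4,5); next start ≥ 5 → (5,6); next start ≥ 6 → (7,12); next start ≥ 12 → (12,14); next start ≥ 14 → (14,16); next start ≥ 16 → (19,20); next start ≥ 20 → (20,21).
Selected 7 talks.

7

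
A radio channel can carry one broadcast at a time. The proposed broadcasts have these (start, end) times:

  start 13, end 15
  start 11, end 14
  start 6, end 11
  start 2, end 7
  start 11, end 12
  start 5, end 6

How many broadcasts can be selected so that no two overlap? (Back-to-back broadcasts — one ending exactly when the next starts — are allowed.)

4

Sorted by end: (5,6)  (2,7)  (6,11)  (11,12)  (11,14)  (13,15)
take (5,6); take (6,11); take (11,12); take (13,15).
Selected 4 broadcasts.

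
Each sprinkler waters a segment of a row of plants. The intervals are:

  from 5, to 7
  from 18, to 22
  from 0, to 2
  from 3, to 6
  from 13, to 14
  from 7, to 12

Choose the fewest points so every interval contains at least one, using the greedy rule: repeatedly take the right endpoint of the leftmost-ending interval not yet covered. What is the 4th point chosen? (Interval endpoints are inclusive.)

Process intervals by earliest right end; each time one isn't hit yet, stab at its right endpoint.
By right end: [0,2]  [3,6]  [5,7]  [7,12]  [13,14]  [18,22]
[0,2] uncovered → point at 2; [3,6] uncovered → point at 6; [7,12] uncovered → point at 12; [13,14] uncovered → point at 14; [18,22] uncovered → point at 22.
Points: 2, 6, 12, 14, 22 (5 total).

14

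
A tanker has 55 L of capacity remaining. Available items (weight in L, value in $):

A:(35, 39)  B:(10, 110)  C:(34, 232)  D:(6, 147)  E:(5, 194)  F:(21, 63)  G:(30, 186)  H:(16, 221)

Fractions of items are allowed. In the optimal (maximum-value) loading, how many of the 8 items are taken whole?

4

Order: E (194/5=38.80) > D (147/6=24.50) > H (221/16=13.81) > B (110/10=11.00) > C (232/34=6.82) > G (186/30=6.20) > F (63/21=3.00) > A (39/35=1.11)
Fill: take E (5 @ 194) → take D (6 @ 147) → take H (16 @ 221) → take B (10 @ 110) → take 18/34 of C → 122.82; 55/55 used.
4 item(s) taken whole; one partial (take 18/34 of C).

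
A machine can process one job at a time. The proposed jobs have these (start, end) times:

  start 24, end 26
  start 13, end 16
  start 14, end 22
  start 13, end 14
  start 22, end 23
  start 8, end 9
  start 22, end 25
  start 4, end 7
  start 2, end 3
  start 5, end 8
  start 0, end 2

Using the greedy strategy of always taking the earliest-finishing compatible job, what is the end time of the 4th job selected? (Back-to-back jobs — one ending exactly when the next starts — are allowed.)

Sorted by end: (0,2)  (2,3)  (4,7)  (5,8)  (8,9)  (13,14)  (13,16)  (14,22)  (22,23)  (22,25)  (24,26)
take (0,2); take (2,3); take (4,7); take (8,9); take (13,14); skip (13,16); take (14,22); take (22,23); skip (22,25); take (24,26).
Selected: (0,2) (2,3) (4,7) (8,9) (13,14) (14,22) (22,23) (24,26)

9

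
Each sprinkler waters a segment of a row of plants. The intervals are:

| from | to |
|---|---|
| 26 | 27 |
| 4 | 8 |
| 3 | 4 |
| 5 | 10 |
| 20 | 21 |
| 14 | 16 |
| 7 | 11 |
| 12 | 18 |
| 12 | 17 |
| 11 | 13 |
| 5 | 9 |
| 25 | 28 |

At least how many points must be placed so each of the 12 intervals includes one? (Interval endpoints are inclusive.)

By right end: [3,4]  [4,8]  [5,9]  [5,10]  [7,11]  [11,13]  [14,16]  [12,17]  [12,18]  [20,21]  [26,27]  [25,28]
[3,4] uncovered → point at 4; [5,9] uncovered → point at 9; [11,13] uncovered → point at 13; [14,16] uncovered → point at 16; [20,21] uncovered → point at 21; [26,27] uncovered → point at 27.
Points: 4, 9, 13, 16, 21, 27 (6 total).

6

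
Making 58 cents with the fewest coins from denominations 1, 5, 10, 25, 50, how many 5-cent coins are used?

1

58 = 1×50 + 1×5 + 3×1
Count of 5: 1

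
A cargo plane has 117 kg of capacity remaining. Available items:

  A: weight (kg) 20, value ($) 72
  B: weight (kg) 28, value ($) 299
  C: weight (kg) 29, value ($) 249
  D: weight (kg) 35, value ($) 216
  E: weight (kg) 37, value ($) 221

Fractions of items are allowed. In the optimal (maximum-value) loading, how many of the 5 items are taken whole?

Order: B (299/28=10.68) > C (249/29=8.59) > D (216/35=6.17) > E (221/37=5.97) > A (72/20=3.60)
Fill: take B (28 @ 299) → take C (29 @ 249) → take D (35 @ 216) → take 25/37 of E → 149.32; 117/117 used.
3 item(s) taken whole; one partial (take 25/37 of E).

3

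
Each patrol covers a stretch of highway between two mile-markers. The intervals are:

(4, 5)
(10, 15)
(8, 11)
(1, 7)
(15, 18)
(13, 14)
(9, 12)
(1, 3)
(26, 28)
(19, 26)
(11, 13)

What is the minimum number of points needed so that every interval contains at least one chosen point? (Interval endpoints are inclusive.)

6

Process intervals by earliest right end; each time one isn't hit yet, stab at its right endpoint.
By right end: [1,3]  [4,5]  [1,7]  [8,11]  [9,12]  [11,13]  [13,14]  [10,15]  [15,18]  [19,26]  [26,28]
[1,3] uncovered → point at 3; [4,5] uncovered → point at 5; [8,11] uncovered → point at 11; [13,14] uncovered → point at 14; [15,18] uncovered → point at 18; [19,26] uncovered → point at 26.
Points: 3, 5, 11, 14, 18, 26 (6 total).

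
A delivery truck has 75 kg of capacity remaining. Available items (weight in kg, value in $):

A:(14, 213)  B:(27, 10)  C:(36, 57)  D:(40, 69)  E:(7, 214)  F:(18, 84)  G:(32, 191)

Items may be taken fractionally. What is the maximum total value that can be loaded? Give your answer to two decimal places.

708.90

Sort by value per unit weight and fill in that order.
Ratios (sorted): E 30.57, A 15.21, G 5.97, F 4.67, D 1.73, C 1.58, B 0.37
take E (7 @ 214); take A (14 @ 213); take G (32 @ 191); take F (18 @ 84); take 4/40 of D → 6.90. Capacity used 75/75.
Total value = 708.90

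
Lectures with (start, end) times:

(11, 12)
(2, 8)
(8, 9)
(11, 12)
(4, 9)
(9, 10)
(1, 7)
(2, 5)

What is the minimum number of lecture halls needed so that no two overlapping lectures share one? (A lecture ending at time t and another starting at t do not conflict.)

4

The answer is the maximum number of intervals overlapping at any instant.
starts: [1, 2, 2, 4, 8, 9, 11, 11]
ends:   [5, 7, 8, 9, 9, 10, 12, 12]
s1→1 s2→2 s2→3 s4→4  — peak 4.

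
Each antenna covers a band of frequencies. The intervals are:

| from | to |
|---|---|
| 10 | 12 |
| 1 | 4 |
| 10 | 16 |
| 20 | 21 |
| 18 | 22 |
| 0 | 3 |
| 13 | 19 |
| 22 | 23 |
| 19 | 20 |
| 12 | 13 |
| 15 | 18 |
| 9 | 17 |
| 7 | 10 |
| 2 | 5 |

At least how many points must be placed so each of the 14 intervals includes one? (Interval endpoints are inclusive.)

6

Sort by right endpoint; whenever an interval is uncovered, place a point at its right end.
By right end: [0,3]  [1,4]  [2,5]  [7,10]  [10,12]  [12,13]  [10,16]  [9,17]  [15,18]  [13,19]  [19,20]  [20,21]  [18,22]  [22,23]
[0,3] uncovered → point at 3; [7,10] uncovered → point at 10; [12,13] uncovered → point at 13; [15,18] uncovered → point at 18; [19,20] uncovered → point at 20; [22,23] uncovered → point at 23.
Points: 3, 10, 13, 18, 20, 23 (6 total).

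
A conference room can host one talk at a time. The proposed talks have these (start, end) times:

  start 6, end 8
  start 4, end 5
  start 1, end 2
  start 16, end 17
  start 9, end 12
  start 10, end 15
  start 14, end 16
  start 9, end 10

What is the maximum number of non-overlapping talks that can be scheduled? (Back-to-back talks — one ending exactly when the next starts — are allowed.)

Sorted by end: (1,2)  (4,5)  (6,8)  (9,10)  (9,12)  (10,15)  (14,16)  (16,17)
take (1,2); take (4,5); take (6,8); take (9,10); take (10,15); take (16,17).
Selected 6 talks.

6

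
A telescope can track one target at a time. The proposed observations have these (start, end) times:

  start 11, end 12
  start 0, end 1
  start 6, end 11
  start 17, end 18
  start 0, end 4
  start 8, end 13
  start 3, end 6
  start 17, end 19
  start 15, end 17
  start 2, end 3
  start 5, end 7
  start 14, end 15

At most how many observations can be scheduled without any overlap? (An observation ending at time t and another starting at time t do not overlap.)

8

Greedy by earliest finish: after sorting by end time, pick each interval compatible with the last pick.
By end time: (0,1), (2,3), (0,4), (3,6), (5,7), (6,11), (11,12), (8,13), (14,15), (15,17), (17,18), (17,19).
Pick (0,1); next start ≥ 1 → (2,3); next start ≥ 3 → (3,6); next start ≥ 6 → (6,11); next start ≥ 11 → (11,12); next start ≥ 12 → (14,15); next start ≥ 15 → (15,17); next start ≥ 17 → (17,18).
Selected 8 observations.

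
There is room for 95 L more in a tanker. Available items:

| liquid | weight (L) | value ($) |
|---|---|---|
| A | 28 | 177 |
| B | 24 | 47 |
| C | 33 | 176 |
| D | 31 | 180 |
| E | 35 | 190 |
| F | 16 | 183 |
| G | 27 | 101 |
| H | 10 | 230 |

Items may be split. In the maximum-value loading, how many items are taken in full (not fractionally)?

4

Sort by value per unit weight and fill in that order.
Ratios (sorted): H 23.00, F 11.44, A 6.32, D 5.81, E 5.43, C 5.33, G 3.74, B 1.96
take H (10 @ 230); take F (16 @ 183); take A (28 @ 177); take D (31 @ 180); take 10/35 of E → 54.29. Capacity used 95/95.
4 item(s) taken whole; one partial (take 10/35 of E).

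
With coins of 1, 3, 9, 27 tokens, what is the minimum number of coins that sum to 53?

7

53 = 1×27 + 2×9 + 2×3 + 2×1
Total coins = 1 + 2 + 2 + 2 = 7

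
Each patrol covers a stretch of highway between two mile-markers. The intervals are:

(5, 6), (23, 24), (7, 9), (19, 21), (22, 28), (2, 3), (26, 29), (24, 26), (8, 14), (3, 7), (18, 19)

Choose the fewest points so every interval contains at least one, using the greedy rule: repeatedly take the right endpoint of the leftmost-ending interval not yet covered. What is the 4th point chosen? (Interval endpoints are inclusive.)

19

Sort by right endpoint; whenever an interval is uncovered, place a point at its right end.
By right end: [2,3]  [5,6]  [3,7]  [7,9]  [8,14]  [18,19]  [19,21]  [23,24]  [24,26]  [22,28]  [26,29]
[2,3] uncovered → point at 3; [5,6] uncovered → point at 6; [7,9] uncovered → point at 9; [18,19] uncovered → point at 19; [23,24] uncovered → point at 24; [26,29] uncovered → point at 29.
Points: 3, 6, 9, 19, 24, 29 (6 total).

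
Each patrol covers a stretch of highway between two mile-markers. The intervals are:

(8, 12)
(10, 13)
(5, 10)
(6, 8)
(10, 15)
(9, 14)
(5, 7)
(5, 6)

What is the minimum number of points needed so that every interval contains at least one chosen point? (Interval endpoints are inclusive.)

Sort by right endpoint; whenever an interval is uncovered, place a point at its right end.
Sorted: [5,6] [5,7] [6,8] [5,10] [8,12] [10,13] [9,14] [10,15]
{[5,6],[5,7],[6,8],[5,10]} hit by 6; {[8,12],[10,13],[9,14],[10,15]} hit by 12.
Points: 6, 12 (2 total).

2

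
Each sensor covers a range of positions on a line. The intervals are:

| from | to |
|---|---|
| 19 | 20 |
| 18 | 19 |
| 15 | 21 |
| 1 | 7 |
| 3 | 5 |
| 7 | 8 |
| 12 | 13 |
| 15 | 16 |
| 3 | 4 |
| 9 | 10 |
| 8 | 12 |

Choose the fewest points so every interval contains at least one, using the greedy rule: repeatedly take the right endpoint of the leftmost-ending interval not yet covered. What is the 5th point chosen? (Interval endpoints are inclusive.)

16

By right end: [3,4]  [3,5]  [1,7]  [7,8]  [9,10]  [8,12]  [12,13]  [15,16]  [18,19]  [19,20]  [15,21]
[3,4] uncovered → point at 4; [7,8] uncovered → point at 8; [9,10] uncovered → point at 10; [12,13] uncovered → point at 13; [15,16] uncovered → point at 16; [18,19] uncovered → point at 19.
Points: 4, 8, 10, 13, 16, 19 (6 total).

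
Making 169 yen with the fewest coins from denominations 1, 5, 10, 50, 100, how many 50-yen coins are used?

Use the largest denomination that fits, subtract, and repeat.
169 = 1×100 + 1×50 + 1×10 + 1×5 + 4×1
Count of 50: 1

1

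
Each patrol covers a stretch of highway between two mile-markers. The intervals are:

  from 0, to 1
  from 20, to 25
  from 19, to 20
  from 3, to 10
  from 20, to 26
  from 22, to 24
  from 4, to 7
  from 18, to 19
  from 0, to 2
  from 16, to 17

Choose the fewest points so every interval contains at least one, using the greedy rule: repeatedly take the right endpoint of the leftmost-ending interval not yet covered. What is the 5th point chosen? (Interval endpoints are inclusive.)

24

Process intervals by earliest right end; each time one isn't hit yet, stab at its right endpoint.
Sorted: [0,1] [0,2] [4,7] [3,10] [16,17] [18,19] [19,20] [22,24] [20,25] [20,26]
{[0,1],[0,2]} hit by 1; {[4,7],[3,10]} hit by 7; {[16,17]} hit by 17; {[18,19],[19,20]} hit by 19; {[22,24],[20,25],[20,26]} hit by 24.
Points: 1, 7, 17, 19, 24 (5 total).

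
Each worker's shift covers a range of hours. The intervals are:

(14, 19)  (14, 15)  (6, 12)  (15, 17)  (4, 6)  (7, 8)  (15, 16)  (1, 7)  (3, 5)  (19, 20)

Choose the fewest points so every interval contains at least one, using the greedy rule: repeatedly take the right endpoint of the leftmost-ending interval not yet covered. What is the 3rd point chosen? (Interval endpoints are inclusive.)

15

By right end: [3,5]  [4,6]  [1,7]  [7,8]  [6,12]  [14,15]  [15,16]  [15,17]  [14,19]  [19,20]
[3,5] uncovered → point at 5; [7,8] uncovered → point at 8; [14,15] uncovered → point at 15; [19,20] uncovered → point at 20.
Points: 5, 8, 15, 20 (4 total).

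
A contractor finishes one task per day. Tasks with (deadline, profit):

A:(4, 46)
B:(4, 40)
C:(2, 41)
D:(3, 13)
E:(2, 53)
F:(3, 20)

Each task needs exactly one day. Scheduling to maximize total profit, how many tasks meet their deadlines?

4

Take jobs in profit order; each goes to the latest open slot no later than its deadline.
Profit order: E=53 A=46 C=41 B=40 F=20 D=13
Assign: E→slot 2, A→slot 4, C→slot 1, B→slot 3, F skipped, D skipped.
Slots: [1:C] [2:E] [3:B] [4:A]
4 of 6 scheduled.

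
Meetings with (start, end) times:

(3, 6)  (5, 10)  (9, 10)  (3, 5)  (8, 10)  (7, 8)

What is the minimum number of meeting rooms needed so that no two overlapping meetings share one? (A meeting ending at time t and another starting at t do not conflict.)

Events (time:±→running): 3:+→1 3:+→2 5:-→1 5:+→2 6:-→1 7:+→2 8:-→1 8:+→2 9:+→3 … peak 3.

3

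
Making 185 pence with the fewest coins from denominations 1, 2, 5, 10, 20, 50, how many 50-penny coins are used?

3

185 − 3×50→35 − 1×20→15 − 1×10→5 − 1×5→0
Count of 50: 3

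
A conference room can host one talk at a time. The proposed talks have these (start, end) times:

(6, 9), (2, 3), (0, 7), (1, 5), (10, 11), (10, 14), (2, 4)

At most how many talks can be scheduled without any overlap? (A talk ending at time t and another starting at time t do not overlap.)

Sorted by end: (2,3)  (2,4)  (1,5)  (0,7)  (6,9)  (10,11)  (10,14)
take (2,3); take (6,9); take (10,11).
Selected 3 talks.

3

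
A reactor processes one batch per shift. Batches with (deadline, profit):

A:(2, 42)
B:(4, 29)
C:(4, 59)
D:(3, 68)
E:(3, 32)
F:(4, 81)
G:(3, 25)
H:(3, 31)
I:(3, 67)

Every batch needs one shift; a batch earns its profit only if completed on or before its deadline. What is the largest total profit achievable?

275

Take jobs in profit order; each goes to the latest open slot no later than its deadline.
Profit order: F=81 D=68 I=67 C=59 A=42 E=32 H=31 B=29 G=25
Assign: F→slot 4, D→slot 3, I→slot 2, C→slot 1, A skipped, E skipped, H skipped, B skipped, G skipped.
Slots: [1:C] [2:I] [3:D] [4:F]
Profit = 59 + 67 + 68 + 81 = 275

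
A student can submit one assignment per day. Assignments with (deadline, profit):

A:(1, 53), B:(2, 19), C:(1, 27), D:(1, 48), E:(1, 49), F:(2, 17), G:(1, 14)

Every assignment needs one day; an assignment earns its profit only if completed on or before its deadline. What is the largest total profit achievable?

72

Take jobs in profit order; each goes to the latest open slot no later than its deadline.
Profit order: A=53 E=49 D=48 C=27 B=19 F=17 G=14
Assign: A→slot 1, E skipped, D skipped, C skipped, B→slot 2, F skipped, G skipped.
Slots: [1:A] [2:B]
Profit = 53 + 19 = 72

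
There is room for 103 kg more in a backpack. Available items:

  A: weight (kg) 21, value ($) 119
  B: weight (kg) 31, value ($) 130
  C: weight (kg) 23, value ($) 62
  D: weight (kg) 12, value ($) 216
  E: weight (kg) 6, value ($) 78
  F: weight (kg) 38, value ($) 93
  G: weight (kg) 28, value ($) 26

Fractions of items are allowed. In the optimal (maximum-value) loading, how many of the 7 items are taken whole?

Order: D (216/12=18.00) > E (78/6=13.00) > A (119/21=5.67) > B (130/31=4.19) > C (62/23=2.70) > F (93/38=2.45) > G (26/28=0.93)
Fill: take D (12 @ 216) → take E (6 @ 78) → take A (21 @ 119) → take B (31 @ 130) → take C (23 @ 62) → take 10/38 of F → 24.47; 103/103 used.
5 item(s) taken whole; one partial (take 10/38 of F).

5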